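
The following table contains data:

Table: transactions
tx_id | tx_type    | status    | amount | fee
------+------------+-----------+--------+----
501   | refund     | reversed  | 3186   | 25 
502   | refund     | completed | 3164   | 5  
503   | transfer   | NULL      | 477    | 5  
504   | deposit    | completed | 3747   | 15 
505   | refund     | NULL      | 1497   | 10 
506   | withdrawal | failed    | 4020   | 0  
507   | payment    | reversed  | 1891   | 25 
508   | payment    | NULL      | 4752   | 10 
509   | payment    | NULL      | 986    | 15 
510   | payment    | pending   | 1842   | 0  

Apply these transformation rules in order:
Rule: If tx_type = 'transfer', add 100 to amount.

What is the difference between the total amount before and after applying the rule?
100

Step 1: Original sum of amount = 25562
Step 2: 1 records have tx_type = 'transfer'
Step 3: Each affected record changes by 100
Step 4: Total change = 1 × 100 = 100
Step 5: New sum = 25562 + 100 = 25662
Step 6: Difference = |25662 - 25562| = 100
        (Sum increased by 100)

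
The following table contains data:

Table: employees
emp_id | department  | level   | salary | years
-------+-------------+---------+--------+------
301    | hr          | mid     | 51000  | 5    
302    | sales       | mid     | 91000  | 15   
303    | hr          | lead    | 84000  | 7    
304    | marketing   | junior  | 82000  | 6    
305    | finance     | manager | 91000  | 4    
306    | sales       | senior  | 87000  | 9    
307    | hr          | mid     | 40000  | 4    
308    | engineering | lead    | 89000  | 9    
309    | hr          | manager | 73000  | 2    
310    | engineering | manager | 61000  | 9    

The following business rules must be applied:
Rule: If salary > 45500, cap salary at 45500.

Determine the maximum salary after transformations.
45500

Step 1: Original maximum salary = 91000
Step 2: Apply cap at 45500
Step 3: 9 records had salary > 45500 and were capped
Step 4: Maximum after transformation = 45500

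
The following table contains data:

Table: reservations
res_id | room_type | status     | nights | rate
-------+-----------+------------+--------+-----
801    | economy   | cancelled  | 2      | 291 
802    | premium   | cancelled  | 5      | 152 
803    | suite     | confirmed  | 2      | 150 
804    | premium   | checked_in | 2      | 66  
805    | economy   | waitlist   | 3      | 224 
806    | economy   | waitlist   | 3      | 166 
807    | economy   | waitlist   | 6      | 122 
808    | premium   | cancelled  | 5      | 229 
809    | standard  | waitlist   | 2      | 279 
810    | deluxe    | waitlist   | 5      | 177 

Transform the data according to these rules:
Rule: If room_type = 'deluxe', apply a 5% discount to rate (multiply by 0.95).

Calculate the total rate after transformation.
1847.15

Step 1: Records with room_type = 'deluxe' have total rate = 177
Step 2: Apply multiplier: 177 × 0.95 = 168.15
Step 3: Other records total: 1679
Step 4: Final sum = 168.15 + 1679 = 1847.15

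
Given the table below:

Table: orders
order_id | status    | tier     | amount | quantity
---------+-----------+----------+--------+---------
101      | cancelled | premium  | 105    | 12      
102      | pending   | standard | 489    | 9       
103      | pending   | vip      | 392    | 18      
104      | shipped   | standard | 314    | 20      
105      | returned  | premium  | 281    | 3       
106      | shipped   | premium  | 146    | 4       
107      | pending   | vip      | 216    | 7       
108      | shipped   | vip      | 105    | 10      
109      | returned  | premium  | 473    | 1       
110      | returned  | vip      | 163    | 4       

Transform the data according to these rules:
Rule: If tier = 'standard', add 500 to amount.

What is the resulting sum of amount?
3684

Step 1: Count records where tier = 'standard': 2
Step 2: Total bonus added: 2 × 500 = 1000
Step 3: Original sum of amount: 2684
Step 4: Final sum = 2684 + 1000 = 3684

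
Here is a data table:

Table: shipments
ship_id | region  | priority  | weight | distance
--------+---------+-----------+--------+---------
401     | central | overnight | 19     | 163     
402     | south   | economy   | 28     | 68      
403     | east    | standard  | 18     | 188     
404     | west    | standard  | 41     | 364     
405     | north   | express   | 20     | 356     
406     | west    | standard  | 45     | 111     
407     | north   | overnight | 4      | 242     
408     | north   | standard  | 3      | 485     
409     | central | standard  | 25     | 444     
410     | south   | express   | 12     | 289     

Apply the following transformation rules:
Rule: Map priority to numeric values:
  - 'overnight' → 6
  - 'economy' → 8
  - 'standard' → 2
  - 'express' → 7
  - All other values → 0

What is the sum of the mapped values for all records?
44

Step 1: Apply mapping to each record
Step 2: Count by status:
  'overnight': 2 records × 6 = 12
  'economy': 1 records × 8 = 8
  'standard': 5 records × 2 = 10
  'express': 2 records × 7 = 14
Step 3: Sum all mapped values = 44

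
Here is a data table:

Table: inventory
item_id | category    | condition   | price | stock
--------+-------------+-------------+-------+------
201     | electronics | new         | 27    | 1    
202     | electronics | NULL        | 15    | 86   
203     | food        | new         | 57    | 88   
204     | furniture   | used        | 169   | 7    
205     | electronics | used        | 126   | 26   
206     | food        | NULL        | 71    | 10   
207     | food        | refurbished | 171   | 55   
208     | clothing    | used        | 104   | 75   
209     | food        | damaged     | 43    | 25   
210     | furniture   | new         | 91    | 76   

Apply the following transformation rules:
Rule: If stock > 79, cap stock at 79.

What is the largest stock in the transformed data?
79

Step 1: Original maximum stock = 88
Step 2: Apply cap at 79
Step 3: 2 records had stock > 79 and were capped
Step 4: Maximum after transformation = 79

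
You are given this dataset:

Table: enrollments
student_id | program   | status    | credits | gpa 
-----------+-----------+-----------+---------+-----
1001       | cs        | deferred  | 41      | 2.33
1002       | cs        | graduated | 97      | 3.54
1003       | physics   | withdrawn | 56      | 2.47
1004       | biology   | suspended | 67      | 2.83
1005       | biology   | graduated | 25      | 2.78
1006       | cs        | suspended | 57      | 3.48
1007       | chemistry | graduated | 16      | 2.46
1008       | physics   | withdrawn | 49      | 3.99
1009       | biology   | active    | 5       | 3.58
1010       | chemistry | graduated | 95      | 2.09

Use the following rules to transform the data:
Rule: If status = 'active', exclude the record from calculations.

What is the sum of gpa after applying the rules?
25.97

Step 1: Identify records where status = 'active'
Step 2: The excluded records sum to 3.58
Step 3: Original total gpa = 29.55
Step 4: Remaining total = 29.55 - 3.58 = 25.97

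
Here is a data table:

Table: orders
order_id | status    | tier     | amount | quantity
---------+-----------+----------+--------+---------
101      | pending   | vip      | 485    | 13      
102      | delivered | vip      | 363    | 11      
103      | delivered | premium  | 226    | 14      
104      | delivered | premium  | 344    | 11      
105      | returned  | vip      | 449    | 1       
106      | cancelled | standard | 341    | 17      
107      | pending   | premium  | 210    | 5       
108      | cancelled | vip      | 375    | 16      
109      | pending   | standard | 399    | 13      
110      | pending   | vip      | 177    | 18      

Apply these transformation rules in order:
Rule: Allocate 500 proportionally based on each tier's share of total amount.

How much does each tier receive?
premium: 115.76, standard: 109.82, vip: 274.41

Step 1: Calculate total amount = 3369
Step 2: Calculate each tier's proportion:
  premium: 780/3369 = 23.15% → 115.76
  standard: 740/3369 = 21.96% → 109.82
  vip: 1849/3369 = 54.88% → 274.41
Step 3: Verify: sum of allocations ≈ 500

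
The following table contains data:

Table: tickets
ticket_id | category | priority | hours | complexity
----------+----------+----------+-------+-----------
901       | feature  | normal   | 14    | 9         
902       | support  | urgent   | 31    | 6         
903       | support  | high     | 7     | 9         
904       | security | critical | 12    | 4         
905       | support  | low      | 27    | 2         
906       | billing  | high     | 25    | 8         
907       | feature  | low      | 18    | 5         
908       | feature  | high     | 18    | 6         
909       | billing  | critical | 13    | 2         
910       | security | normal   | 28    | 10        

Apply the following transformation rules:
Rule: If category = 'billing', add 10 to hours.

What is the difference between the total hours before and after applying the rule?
20

Step 1: Original sum of hours = 193
Step 2: 2 records have category = 'billing'
Step 3: Each affected record changes by 10
Step 4: Total change = 2 × 10 = 20
Step 5: New sum = 193 + 20 = 213
Step 6: Difference = |213 - 193| = 20
        (Sum increased by 20)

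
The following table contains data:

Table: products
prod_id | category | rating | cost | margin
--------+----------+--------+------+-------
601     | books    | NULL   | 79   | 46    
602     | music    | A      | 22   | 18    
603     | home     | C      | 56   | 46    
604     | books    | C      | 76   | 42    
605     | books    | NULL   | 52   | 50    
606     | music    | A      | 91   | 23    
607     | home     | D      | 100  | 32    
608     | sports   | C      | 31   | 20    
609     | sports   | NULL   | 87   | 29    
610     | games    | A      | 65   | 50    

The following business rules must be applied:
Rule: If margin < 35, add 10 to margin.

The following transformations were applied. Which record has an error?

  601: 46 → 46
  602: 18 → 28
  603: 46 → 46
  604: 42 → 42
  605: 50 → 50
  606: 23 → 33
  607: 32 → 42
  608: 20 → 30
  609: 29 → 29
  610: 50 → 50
Record 609 has an error. The correct transformed value should be 39, not 29.

Step 1: Check each record against the rule
Step 2: Record 609 has margin = 29
Step 3: Since 29 < 35, the bonus should have been applied
Step 4: Correct value = 39, but claimed value = 29
Conclusion: Record 609 has the error.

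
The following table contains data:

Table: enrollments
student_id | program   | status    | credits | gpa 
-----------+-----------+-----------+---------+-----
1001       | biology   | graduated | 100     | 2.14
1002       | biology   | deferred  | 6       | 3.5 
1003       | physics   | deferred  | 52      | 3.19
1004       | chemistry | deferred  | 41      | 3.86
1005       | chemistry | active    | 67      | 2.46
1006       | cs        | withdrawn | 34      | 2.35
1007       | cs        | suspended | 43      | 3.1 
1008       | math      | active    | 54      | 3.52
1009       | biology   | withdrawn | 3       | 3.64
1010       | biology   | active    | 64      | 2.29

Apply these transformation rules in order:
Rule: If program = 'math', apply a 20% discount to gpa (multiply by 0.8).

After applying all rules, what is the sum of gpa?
29.35

Step 1: Records with program = 'math' have total gpa = 3.52
Step 2: Apply multiplier: 3.52 × 0.8 = 2.82
Step 3: Other records total: 26.53
Step 4: Final sum = 2.82 + 26.53 = 29.35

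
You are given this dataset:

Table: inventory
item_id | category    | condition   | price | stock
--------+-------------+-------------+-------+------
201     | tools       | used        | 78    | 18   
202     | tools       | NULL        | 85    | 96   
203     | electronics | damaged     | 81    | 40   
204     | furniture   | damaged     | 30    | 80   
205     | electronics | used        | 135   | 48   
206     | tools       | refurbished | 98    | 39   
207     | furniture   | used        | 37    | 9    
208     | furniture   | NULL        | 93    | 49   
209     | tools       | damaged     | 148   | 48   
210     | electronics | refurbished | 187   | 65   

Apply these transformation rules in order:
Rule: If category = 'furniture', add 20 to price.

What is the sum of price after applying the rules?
1032

Step 1: Count records where category = 'furniture': 3
Step 2: Total bonus added: 3 × 20 = 60
Step 3: Original sum of price: 972
Step 4: Final sum = 972 + 60 = 1032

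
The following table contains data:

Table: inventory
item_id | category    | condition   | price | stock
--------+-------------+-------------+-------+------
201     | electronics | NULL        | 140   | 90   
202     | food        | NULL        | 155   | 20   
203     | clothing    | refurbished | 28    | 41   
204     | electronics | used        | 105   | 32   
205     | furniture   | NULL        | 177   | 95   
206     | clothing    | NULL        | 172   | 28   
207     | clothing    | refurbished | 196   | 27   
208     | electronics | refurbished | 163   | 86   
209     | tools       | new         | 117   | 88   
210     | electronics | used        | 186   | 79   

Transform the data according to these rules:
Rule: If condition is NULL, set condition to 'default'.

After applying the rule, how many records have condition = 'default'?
4

Step 1: Count records where condition IS NULL
Step 2: Found 4 records with NULL condition
Step 3: These records will have condition set to 'default'
Step 4: Records already having condition = 'default': 0
Step 5: Answer: 4 + 0 = 4 records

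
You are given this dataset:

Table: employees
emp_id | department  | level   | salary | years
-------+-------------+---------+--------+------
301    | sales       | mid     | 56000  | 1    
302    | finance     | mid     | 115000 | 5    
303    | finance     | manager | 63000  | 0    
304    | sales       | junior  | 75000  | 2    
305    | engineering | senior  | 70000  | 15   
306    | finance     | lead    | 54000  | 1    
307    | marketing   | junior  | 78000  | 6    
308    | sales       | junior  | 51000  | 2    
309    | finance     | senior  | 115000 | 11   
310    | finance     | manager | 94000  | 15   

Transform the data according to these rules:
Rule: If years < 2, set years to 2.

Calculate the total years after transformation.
62

Step 1: 3 records have years < 2
Step 2: These records originally summed to 2
Step 3: After setting to minimum: 3 × 2 = 6
Step 4: Unaffected records sum: 56
Step 5: Final sum = 6 + 56 = 62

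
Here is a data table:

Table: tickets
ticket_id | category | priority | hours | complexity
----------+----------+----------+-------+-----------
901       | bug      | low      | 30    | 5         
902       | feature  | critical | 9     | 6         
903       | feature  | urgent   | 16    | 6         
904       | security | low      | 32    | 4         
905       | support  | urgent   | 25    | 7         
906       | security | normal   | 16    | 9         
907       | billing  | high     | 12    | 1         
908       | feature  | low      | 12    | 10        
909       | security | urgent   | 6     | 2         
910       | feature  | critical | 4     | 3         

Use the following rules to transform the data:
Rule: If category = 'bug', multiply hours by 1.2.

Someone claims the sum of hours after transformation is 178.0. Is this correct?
No, the correct result is 168.0.

Step 1: Calculate the correct sum after transformation
Step 2: Apply multiplier 1.2 to records where category = 'bug'
Step 3: Correct result = 168.0
Step 4: Claimed result = 178.0
Step 5: 168.0 ≠ 178.0
Conclusion: The claimed result is incorrect. The correct answer is 168.0.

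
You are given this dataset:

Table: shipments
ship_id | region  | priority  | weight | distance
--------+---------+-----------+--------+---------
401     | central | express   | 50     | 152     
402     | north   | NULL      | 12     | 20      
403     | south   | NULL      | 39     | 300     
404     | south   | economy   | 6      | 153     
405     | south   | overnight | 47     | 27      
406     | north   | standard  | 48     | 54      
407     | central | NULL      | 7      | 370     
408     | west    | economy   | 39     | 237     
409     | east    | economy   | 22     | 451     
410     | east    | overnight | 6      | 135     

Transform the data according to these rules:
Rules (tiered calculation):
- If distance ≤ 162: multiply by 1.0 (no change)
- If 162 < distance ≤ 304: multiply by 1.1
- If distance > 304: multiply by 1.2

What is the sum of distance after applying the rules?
2116.9

Step 1: Tier 1 (distance ≤ 162): 6 records, sum = 541 × 1.0 = 541.0
Step 2: Tier 2 (162 < distance ≤ 304): 2 records, sum = 537 × 1.1 = 590.7
Step 3: Tier 3 (distance > 304): 2 records, sum = 821 × 1.2 = 985.2
Step 4: Final sum = 541.0 + 590.7 + 985.2 = 2116.9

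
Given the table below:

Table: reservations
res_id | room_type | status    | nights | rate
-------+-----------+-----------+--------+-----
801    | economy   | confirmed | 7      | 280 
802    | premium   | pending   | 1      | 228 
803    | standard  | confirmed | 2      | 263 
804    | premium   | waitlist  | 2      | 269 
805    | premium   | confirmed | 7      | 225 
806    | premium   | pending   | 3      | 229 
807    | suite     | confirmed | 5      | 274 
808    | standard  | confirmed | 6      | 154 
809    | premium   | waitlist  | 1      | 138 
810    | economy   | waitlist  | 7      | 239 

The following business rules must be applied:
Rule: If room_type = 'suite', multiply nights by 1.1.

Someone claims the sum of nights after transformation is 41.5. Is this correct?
Yes, the result is correct.

Step 1: Calculate the correct sum after transformation
Step 2: Apply multiplier 1.1 to records where room_type = 'suite'
Step 3: Correct result = 41.5
Step 4: Claimed result = 41.5
Step 5: 41.5 = 41.5 ✓
Conclusion: The claimed result is correct.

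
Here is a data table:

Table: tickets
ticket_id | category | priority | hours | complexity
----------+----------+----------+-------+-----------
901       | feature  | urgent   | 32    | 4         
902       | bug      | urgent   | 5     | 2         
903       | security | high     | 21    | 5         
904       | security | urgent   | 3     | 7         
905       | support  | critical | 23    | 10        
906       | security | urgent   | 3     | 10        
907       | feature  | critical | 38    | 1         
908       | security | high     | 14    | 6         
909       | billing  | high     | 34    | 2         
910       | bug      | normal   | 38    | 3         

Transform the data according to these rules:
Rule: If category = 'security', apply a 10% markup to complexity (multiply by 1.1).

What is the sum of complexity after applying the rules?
52.8

Step 1: Records with category = 'security' have total complexity = 28
Step 2: Apply multiplier: 28 × 1.1 = 30.8
Step 3: Other records total: 22
Step 4: Final sum = 30.8 + 22 = 52.8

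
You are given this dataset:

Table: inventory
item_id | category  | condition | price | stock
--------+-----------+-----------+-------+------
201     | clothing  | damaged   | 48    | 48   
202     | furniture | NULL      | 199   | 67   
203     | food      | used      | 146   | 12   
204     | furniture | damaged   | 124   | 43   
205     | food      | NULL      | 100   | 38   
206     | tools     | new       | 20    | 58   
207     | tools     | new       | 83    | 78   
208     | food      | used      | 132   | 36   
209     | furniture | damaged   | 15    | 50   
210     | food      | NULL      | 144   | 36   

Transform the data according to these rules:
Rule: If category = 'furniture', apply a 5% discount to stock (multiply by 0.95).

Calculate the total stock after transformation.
458.0

Step 1: Records with category = 'furniture' have total stock = 160
Step 2: Apply multiplier: 160 × 0.95 = 152.0
Step 3: Other records total: 306
Step 4: Final sum = 152.0 + 306 = 458.0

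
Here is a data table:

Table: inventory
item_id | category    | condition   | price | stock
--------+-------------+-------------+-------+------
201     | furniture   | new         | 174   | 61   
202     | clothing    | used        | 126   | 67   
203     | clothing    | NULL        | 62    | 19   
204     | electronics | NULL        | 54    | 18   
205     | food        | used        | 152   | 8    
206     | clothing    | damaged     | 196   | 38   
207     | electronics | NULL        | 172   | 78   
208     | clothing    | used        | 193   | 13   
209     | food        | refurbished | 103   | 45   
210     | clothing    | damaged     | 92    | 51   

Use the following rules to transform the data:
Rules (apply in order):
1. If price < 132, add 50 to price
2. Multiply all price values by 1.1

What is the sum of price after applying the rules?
1731.4

Step 1: Apply Rule 1 - Add 50 to records with price < 132
  - 5 records affected: 437 + (5 × 50) = 687
  - Unaffected records: 887
  - Sum after Rule 1: 1574
Step 2: Apply Rule 2 - Multiply all by 1.1
  - 1574 × 1.1 = 1731.4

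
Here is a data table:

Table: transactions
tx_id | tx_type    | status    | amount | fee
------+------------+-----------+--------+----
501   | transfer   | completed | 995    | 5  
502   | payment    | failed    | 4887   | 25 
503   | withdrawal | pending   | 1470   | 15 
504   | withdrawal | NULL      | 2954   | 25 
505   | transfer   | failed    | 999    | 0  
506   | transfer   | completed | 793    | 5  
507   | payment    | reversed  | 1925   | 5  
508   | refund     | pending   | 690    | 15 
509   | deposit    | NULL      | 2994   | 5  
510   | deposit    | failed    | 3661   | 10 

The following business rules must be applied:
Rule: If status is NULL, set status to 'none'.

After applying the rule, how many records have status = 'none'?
2

Step 1: Count records where status IS NULL
Step 2: Found 2 records with NULL status
Step 3: These records will have status set to 'none'
Step 4: Records already having status = 'none': 0
Step 5: Answer: 2 + 0 = 2 records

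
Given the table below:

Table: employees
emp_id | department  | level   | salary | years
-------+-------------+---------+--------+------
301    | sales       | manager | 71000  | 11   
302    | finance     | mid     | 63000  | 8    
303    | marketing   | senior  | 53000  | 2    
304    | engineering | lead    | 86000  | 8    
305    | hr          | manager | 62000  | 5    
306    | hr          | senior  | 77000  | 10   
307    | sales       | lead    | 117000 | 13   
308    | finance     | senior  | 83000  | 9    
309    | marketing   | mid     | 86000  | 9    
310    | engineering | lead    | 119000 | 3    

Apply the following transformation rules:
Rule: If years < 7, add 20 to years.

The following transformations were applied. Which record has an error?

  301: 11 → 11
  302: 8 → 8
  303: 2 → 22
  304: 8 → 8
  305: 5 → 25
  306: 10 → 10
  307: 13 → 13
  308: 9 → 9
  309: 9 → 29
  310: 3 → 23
Record 309 has an error. The correct transformed value should be 9, not 29.

Step 1: Check each record against the rule
Step 2: Record 309 has years = 9
Step 3: Since 9 >= 7, the bonus should not have been applied
Step 4: Correct value = 9, but claimed value = 29
Conclusion: Record 309 has the error.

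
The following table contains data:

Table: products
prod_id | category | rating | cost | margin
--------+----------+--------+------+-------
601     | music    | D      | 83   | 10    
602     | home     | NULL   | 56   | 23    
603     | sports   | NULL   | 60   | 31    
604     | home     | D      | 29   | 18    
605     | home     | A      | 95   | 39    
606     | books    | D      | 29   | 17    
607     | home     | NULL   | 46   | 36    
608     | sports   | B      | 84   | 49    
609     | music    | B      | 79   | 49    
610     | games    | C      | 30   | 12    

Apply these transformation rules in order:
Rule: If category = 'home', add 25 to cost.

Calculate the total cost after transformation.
691

Step 1: Count records where category = 'home': 4
Step 2: Total bonus added: 4 × 25 = 100
Step 3: Original sum of cost: 591
Step 4: Final sum = 591 + 100 = 691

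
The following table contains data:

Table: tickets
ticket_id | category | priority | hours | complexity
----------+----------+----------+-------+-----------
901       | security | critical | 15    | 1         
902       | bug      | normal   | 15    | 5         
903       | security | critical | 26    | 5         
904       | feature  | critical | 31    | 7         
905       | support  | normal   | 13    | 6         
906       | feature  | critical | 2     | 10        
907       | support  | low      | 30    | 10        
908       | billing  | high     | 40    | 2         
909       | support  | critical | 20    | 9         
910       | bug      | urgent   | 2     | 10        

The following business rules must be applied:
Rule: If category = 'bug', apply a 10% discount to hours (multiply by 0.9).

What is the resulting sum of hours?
192.3

Step 1: Records with category = 'bug' have total hours = 17
Step 2: Apply multiplier: 17 × 0.9 = 15.3
Step 3: Other records total: 177
Step 4: Final sum = 15.3 + 177 = 192.3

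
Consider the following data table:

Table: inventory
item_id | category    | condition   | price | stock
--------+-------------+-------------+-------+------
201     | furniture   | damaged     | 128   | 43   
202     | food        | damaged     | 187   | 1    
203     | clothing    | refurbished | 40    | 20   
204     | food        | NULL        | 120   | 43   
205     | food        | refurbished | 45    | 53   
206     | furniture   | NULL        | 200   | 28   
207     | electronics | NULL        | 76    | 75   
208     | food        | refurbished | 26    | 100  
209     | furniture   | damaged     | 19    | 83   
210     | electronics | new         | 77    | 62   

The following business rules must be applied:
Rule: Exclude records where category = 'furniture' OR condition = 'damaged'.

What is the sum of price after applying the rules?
384

Step 1: Find records where category = 'furniture' OR condition = 'damaged'
Step 2: 4 records match, summing to 534
Step 3: Original sum: 918
Step 4: Remaining sum = 918 - 534 = 384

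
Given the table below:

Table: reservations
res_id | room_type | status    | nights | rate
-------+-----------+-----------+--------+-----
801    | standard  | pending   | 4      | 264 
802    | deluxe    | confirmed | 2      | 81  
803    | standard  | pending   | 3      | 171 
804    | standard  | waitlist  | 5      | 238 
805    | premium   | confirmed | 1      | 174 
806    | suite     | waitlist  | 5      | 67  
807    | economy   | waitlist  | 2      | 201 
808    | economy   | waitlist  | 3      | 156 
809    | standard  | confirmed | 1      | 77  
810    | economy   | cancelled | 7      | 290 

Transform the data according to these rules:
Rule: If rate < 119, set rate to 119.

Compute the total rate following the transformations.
1851

Step 1: 3 records have rate < 119
Step 2: These records originally summed to 225
Step 3: After setting to minimum: 3 × 119 = 357
Step 4: Unaffected records sum: 1494
Step 5: Final sum = 357 + 1494 = 1851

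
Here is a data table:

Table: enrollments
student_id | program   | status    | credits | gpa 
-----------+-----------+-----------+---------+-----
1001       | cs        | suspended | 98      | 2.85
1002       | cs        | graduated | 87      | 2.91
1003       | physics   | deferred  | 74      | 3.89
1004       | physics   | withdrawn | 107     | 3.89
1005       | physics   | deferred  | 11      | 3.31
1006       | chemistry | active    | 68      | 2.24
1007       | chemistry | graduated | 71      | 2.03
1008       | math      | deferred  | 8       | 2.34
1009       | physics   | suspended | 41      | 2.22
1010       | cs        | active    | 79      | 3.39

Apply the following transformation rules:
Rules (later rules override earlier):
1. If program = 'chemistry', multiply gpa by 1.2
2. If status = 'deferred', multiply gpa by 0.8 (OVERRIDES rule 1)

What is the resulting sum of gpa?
28.02

Step 1: Rule 2 takes priority for records with status = 'deferred'
  - 3 records: 9.54 × 0.8 = 7.63
Step 2: Rule 1 applies to remaining records with program = 'chemistry'
  - 2 records: 4.27 × 1.2 = 5.12
Step 3: Other records unchanged: 15.26
Step 4: Final sum = 7.63 + 5.12 + 15.26 = 28.02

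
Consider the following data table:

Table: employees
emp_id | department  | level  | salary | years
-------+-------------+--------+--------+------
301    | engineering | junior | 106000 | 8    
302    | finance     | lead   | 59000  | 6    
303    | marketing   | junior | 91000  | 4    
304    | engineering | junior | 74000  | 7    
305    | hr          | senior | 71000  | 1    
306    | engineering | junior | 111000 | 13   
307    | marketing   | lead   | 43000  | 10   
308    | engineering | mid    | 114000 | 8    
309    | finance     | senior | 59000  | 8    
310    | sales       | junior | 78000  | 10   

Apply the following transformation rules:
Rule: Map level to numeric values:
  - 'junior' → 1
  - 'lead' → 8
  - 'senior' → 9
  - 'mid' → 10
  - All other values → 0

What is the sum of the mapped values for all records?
49

Step 1: Apply mapping to each record
Step 2: Count by status:
  'junior': 5 records × 1 = 5
  'lead': 2 records × 8 = 16
  'senior': 2 records × 9 = 18
  'mid': 1 records × 10 = 10
Step 3: Sum all mapped values = 49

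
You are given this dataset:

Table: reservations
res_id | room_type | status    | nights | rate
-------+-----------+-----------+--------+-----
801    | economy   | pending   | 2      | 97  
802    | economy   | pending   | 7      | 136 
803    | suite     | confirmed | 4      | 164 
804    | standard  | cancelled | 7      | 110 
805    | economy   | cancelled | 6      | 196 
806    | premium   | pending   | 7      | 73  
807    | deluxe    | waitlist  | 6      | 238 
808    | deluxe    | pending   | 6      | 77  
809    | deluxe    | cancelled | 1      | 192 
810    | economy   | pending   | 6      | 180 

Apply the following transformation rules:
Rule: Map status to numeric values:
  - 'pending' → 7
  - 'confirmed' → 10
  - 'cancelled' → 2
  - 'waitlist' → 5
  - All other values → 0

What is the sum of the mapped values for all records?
56

Step 1: Apply mapping to each record
Step 2: Count by status:
  'pending': 5 records × 7 = 35
  'confirmed': 1 records × 10 = 10
  'cancelled': 3 records × 2 = 6
  'waitlist': 1 records × 5 = 5
Step 3: Sum all mapped values = 56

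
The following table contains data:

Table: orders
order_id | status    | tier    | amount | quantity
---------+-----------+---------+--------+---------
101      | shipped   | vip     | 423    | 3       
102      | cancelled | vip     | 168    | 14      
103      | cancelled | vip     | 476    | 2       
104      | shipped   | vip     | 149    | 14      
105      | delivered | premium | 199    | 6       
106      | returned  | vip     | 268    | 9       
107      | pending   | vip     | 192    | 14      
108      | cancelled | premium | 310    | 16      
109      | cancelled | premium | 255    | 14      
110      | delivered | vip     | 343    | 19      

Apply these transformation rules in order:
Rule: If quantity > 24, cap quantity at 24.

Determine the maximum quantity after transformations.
19

Step 1: Original maximum quantity = 19
Step 2: Check cap of 24 against maximum
Step 3: No records exceed the cap (max 19 <= cap 24), so no capping applies
Step 4: Maximum after transformation = 19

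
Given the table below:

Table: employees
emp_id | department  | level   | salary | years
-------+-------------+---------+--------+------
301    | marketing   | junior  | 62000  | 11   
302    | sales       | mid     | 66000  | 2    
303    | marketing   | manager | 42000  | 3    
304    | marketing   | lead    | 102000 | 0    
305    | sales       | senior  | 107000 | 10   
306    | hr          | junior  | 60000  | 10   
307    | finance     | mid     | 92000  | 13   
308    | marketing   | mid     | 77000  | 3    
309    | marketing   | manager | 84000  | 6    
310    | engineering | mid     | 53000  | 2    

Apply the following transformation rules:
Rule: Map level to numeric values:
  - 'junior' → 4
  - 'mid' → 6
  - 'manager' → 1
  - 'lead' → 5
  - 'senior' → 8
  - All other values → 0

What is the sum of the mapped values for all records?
47

Step 1: Apply mapping to each record
Step 2: Count by status:
  'junior': 2 records × 4 = 8
  'mid': 4 records × 6 = 24
  'manager': 2 records × 1 = 2
  'lead': 1 records × 5 = 5
  'senior': 1 records × 8 = 8
Step 3: Sum all mapped values = 47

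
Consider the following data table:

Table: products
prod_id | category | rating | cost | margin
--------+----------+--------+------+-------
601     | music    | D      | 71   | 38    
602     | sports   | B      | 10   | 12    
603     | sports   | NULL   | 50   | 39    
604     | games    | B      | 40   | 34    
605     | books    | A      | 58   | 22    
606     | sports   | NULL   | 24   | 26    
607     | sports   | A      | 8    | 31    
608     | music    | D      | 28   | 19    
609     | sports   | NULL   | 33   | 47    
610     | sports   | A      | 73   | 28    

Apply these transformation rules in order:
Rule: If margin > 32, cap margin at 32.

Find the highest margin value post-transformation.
32

Step 1: Original maximum margin = 47
Step 2: Apply cap at 32
Step 3: 4 records had margin > 32 and were capped
Step 4: Maximum after transformation = 32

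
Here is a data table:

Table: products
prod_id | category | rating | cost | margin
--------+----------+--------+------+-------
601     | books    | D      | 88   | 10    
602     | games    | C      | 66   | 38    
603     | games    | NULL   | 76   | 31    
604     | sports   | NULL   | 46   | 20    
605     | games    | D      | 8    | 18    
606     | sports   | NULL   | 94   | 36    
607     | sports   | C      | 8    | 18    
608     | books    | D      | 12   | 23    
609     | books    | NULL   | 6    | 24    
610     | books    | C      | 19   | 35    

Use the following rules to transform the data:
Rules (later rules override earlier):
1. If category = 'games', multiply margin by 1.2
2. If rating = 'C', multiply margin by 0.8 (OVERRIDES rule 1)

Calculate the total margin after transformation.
244.6

Step 1: Rule 2 takes priority for records with rating = 'C'
  - 3 records: 91 × 0.8 = 72.8
Step 2: Rule 1 applies to remaining records with category = 'games'
  - 2 records: 49 × 1.2 = 58.8
Step 3: Other records unchanged: 113
Step 4: Final sum = 72.8 + 58.8 + 113 = 244.6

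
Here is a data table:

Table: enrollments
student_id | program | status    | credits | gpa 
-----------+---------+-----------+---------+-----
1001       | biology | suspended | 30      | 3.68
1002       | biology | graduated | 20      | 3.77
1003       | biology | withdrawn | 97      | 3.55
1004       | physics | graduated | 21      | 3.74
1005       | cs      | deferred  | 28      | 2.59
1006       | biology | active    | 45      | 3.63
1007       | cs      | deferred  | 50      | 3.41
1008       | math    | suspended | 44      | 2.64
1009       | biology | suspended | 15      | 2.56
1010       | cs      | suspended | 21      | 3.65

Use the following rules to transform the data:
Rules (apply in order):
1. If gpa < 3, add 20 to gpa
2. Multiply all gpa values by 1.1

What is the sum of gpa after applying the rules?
102.54

Step 1: Apply Rule 1 - Add 20 to records with gpa < 3
  - 3 records affected: 7.79 + (3 × 20) = 67.79
  - Unaffected records: 25.43
  - Sum after Rule 1: 93.22
Step 2: Apply Rule 2 - Multiply all by 1.1
  - 93.22 × 1.1 = 102.54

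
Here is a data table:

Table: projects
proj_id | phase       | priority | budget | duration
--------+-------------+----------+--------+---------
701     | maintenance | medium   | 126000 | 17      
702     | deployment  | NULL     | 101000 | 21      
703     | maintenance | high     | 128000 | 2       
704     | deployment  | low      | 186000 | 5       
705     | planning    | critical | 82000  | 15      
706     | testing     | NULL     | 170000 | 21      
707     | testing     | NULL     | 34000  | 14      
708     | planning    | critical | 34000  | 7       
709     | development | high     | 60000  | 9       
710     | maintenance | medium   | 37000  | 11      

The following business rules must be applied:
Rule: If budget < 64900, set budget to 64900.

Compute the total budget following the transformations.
1052600

Step 1: 4 records have budget < 64900
Step 2: These records originally summed to 165000
Step 3: After setting to minimum: 4 × 64900 = 259600
Step 4: Unaffected records sum: 793000
Step 5: Final sum = 259600 + 793000 = 1052600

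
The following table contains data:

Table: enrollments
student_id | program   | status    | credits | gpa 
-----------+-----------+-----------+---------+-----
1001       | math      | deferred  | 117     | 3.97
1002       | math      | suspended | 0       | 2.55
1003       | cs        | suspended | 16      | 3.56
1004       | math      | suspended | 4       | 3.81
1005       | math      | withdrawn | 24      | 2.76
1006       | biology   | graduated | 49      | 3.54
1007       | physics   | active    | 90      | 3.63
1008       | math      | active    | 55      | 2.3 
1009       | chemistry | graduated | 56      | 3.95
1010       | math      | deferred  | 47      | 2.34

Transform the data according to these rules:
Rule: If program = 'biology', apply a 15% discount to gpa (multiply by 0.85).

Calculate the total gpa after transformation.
31.88

Step 1: Records with program = 'biology' have total gpa = 3.54
Step 2: Apply multiplier: 3.54 × 0.85 = 3.01
Step 3: Other records total: 28.87
Step 4: Final sum = 3.01 + 28.87 = 31.88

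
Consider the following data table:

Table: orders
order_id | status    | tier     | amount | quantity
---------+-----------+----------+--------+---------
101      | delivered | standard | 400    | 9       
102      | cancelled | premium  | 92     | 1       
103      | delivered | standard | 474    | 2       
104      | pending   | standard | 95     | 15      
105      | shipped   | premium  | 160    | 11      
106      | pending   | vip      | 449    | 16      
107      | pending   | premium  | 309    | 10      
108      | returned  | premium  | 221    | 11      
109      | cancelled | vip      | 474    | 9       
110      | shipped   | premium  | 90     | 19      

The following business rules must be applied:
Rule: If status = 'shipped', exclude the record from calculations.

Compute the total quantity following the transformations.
73

Step 1: Identify records where status = 'shipped'
Step 2: The excluded records sum to 30
Step 3: Original total quantity = 103
Step 4: Remaining total = 103 - 30 = 73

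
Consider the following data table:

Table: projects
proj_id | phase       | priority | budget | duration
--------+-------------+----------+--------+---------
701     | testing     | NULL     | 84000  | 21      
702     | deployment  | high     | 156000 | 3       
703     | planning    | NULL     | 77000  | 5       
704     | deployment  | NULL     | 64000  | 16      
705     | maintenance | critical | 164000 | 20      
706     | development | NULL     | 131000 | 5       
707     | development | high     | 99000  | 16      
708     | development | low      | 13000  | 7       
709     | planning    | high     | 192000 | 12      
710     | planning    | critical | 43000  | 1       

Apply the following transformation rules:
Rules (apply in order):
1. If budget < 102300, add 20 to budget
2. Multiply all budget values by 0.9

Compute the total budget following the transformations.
920808.0

Step 1: Apply Rule 1 - Add 20 to records with budget < 102300
  - 6 records affected: 380000 + (6 × 20) = 380120
  - Unaffected records: 643000
  - Sum after Rule 1: 1023120
Step 2: Apply Rule 2 - Multiply all by 0.9
  - 1023120 × 0.9 = 920808.0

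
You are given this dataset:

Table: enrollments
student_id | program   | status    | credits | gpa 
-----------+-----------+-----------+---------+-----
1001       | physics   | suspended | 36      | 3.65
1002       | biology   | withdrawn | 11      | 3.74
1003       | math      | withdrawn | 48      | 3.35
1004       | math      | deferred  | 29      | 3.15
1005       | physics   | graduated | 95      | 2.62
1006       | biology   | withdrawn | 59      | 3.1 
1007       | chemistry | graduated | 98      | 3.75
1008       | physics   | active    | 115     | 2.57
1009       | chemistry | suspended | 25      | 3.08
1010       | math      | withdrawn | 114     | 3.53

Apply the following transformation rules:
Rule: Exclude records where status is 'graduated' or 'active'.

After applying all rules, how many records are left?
7

Step 1: Count records to exclude
  - 2 (graduated) + 1 (active) = 3 records
Step 2: Total records: 10
Step 3: Remaining = 10 - 3 = 7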